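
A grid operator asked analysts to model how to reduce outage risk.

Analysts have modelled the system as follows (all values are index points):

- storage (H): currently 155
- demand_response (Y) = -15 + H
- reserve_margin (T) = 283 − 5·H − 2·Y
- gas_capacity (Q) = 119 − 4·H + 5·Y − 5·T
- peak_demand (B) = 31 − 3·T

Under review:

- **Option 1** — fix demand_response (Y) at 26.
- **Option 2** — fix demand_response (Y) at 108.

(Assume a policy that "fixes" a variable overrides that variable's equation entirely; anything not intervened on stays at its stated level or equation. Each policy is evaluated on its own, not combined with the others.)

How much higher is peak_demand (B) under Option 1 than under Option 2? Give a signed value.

Option 1 (Y := 26):
  H = 155
  Y = 26
  T = 283 − 5·155 − 2·26 = -544
  B = 31 − 3·(-544) = 1663
Option 2 (Y := 108):
  H = 155
  Y = 108
  T = 283 − 5·155 − 2·108 = -708
  B = 31 − 3·(-708) = 2155
B: 1663 − 2155 = -492

-492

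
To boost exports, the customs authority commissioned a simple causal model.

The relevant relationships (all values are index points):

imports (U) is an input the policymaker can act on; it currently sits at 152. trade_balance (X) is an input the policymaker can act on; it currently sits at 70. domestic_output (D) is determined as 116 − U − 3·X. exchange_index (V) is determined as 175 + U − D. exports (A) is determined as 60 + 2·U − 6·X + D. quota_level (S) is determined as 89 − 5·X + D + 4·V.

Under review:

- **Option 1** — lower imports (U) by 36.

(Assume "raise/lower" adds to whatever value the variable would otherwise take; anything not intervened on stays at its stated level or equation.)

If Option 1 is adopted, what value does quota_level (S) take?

1533

Option 1 (U − 36):
  U = 152 − 36 = 116
  X = 70
  D = 116 − 116 − 3·70 = -210
  V = 175 + 116 − (-210) = 501
  S = 89 − 5·70 + (-210) + 4·501 = 1533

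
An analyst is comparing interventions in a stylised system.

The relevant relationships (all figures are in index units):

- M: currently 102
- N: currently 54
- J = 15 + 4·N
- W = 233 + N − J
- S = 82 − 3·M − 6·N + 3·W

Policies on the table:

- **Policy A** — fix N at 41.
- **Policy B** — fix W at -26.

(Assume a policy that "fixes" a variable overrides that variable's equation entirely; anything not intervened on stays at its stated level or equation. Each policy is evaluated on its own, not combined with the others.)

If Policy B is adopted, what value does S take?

Policy B (W := -26):
  M = 102
  N = 54
  J = 15 + 4·54 = 231
  W = -26
  S = 82 − 3·102 − 6·54 + 3·(-26) = -626

-626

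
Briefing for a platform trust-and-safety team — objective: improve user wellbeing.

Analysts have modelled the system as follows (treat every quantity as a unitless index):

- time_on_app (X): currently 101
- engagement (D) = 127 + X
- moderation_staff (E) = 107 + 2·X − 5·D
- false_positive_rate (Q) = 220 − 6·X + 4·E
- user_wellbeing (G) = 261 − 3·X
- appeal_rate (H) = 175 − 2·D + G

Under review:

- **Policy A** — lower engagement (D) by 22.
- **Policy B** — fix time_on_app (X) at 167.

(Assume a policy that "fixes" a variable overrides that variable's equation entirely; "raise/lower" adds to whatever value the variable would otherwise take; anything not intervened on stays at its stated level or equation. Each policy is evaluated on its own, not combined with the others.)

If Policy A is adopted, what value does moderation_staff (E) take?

Policy A (D − 22):
  X = 101
  D = 127 + 101 (−22 from intervention) = 206
  E = 107 + 2·101 − 5·206 = -721

-721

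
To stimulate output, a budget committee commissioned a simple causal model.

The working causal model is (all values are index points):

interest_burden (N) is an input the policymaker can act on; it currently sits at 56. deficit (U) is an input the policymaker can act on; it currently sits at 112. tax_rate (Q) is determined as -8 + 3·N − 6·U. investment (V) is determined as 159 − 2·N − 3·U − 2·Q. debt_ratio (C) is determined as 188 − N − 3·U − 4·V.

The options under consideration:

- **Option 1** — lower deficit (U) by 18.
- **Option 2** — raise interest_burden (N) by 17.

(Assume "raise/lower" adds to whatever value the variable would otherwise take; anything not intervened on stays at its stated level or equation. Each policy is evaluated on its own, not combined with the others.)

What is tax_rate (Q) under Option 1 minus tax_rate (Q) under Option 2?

Option 1 (U − 18):
  N = 56
  U = 112 − 18 = 94
  Q = -8 + 3·56 − 6·94 = -404
Option 2 (N + 17):
  N = 56 + 17 = 73
  U = 112
  Q = -8 + 3·73 − 6·112 = -461
Q: -404 − (-461) = 57

57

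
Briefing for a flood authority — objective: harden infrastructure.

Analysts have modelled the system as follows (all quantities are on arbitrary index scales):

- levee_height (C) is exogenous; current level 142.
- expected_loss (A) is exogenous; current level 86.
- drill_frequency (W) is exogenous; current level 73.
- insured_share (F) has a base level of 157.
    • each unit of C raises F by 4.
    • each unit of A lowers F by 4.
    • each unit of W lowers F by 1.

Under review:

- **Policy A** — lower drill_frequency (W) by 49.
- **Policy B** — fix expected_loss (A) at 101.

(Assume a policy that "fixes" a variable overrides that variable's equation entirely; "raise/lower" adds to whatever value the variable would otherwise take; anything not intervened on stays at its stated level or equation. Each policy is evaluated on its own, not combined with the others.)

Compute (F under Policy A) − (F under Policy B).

Policy A (W − 49):
  C = 142
  A = 86
  W = 73 − 49 = 24
  F = 157 + 4·142 − 4·86 − 24 = 357
Policy B (A := 101):
  C = 142
  A = 101
  W = 73
  F = 157 + 4·142 − 4·101 − 73 = 248
F: 357 − 248 = 109

109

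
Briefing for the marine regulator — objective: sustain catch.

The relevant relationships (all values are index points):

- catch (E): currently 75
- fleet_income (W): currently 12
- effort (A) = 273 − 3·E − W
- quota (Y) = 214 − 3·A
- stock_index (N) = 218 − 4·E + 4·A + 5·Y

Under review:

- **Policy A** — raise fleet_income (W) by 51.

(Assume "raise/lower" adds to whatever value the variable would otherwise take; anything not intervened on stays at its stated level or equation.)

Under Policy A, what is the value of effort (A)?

Policy A (W + 51):
  E = 75
  W = 12 + 51 = 63
  A = 273 − 3·75 − 63 = -15

-15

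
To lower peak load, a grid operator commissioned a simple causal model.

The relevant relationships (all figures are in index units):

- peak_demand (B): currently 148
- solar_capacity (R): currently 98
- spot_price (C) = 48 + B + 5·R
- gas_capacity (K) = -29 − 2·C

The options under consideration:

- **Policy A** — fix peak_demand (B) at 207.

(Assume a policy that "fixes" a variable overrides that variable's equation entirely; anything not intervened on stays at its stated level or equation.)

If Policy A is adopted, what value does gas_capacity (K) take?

-1519

Policy A (B := 207):
  B = 207
  R = 98
  C = 48 + 207 + 5·98 = 745
  K = -29 − 2·745 = -1519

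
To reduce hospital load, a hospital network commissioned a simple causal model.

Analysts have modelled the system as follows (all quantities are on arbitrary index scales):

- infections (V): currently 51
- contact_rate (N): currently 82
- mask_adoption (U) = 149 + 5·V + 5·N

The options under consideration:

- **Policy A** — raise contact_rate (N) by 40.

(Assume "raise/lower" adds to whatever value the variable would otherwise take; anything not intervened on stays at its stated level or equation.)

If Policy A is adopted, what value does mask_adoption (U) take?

Policy A (N + 40):
  V = 51
  N = 82 + 40 = 122
  U = 149 + 5·51 + 5·122 = 1014

1014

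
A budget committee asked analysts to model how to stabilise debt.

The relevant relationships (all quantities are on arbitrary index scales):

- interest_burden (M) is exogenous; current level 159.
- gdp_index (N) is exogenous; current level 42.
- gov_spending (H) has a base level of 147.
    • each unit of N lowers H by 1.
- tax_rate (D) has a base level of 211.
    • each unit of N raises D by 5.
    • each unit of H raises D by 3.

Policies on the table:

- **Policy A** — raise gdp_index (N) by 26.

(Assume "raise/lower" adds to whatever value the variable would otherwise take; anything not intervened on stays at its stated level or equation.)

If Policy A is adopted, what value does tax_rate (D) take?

788

Policy A (N + 26):
  N = 42 + 26 = 68
  H = 147 − 68 = 79
  D = 211 + 5·68 + 3·79 = 788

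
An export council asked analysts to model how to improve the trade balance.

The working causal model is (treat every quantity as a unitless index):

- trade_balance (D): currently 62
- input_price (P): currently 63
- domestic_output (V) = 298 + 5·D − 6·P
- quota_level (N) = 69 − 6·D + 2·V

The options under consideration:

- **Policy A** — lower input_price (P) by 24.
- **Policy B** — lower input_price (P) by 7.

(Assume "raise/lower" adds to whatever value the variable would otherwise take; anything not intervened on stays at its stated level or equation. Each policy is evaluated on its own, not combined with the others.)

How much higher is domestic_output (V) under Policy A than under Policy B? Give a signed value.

102

Policy A (P − 24):
  D = 62
  P = 63 − 24 = 39
  V = 298 + 5·62 − 6·39 = 374
Policy B (P − 7):
  D = 62
  P = 63 − 7 = 56
  V = 298 + 5·62 − 6·56 = 272
V: 374 − 272 = 102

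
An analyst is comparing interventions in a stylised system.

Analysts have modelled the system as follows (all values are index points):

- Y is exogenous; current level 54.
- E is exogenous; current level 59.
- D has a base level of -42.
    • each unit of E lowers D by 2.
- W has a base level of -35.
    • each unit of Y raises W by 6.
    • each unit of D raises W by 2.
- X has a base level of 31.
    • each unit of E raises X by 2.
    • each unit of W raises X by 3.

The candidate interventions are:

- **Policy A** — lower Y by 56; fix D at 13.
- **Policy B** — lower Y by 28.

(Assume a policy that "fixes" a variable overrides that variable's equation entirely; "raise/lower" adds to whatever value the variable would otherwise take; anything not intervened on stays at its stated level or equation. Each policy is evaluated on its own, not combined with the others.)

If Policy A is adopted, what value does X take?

Policy A (Y − 56, D := 13):
  Y = 54 − 56 = -2
  E = 59
  D = 13
  W = -35 + 6·(-2) + 2·13 = -21
  X = 31 + 2·59 + 3·(-21) = 86

86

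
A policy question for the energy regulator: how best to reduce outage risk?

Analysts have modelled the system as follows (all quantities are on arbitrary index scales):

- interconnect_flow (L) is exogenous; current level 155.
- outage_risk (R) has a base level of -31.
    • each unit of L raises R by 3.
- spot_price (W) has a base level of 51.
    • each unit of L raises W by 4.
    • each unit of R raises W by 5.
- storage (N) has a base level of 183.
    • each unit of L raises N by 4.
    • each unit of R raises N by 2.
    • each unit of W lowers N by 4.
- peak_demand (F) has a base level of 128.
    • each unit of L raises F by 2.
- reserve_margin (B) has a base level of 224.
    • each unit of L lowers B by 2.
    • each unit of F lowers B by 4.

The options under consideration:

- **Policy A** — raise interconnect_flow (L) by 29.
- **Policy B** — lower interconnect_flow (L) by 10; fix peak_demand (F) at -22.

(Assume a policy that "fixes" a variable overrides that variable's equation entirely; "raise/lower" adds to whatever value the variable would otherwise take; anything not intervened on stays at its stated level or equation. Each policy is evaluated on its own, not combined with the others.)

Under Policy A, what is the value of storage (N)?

-11607

Policy A (L + 29):
  L = 155 + 29 = 184
  R = -31 + 3·184 = 521
  W = 51 + 4·184 + 5·521 = 3392
  N = 183 + 4·184 + 2·521 − 4·3392 = -11607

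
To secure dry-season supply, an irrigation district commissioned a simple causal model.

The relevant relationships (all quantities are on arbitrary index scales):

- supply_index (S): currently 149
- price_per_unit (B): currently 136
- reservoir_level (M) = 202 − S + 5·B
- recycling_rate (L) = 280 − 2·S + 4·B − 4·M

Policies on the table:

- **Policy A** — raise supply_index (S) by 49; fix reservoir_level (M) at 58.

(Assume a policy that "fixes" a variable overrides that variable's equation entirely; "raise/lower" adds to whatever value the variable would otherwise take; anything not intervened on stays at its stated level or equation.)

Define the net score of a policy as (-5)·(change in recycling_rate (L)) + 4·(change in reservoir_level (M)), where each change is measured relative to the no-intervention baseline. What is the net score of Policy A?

-15710

Baseline:
  S = 149
  B = 136
  M = 202 − 149 + 5·136 = 733
  L = 280 − 2·149 + 4·136 − 4·733 = -2406
Policy A (S + 49, M := 58):
  S = 149 + 49 = 198
  B = 136
  M = 58
  L = 280 − 2·198 + 4·136 − 4·58 = 196
ΔL = 196 − (-2406) = 2602; ΔM = 58 − 733 = -675
Score = (-5)·2602 + 4·(-675) = -15710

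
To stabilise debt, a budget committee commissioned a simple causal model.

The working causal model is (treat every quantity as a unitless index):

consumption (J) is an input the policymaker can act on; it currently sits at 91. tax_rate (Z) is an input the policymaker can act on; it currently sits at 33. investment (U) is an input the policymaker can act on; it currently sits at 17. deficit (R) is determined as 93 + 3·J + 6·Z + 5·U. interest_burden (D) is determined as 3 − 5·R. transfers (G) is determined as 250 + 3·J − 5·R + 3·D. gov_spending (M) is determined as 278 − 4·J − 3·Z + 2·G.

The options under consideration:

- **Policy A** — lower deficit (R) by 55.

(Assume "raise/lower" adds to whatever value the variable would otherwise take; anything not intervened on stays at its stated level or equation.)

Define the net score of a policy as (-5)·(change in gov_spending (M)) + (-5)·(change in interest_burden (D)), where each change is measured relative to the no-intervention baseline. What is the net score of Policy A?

Baseline:
  J = 91
  Z = 33
  U = 17
  R = 93 + 3·91 + 6·33 + 5·17 = 649
  D = 3 − 5·649 = -3242
  G = 250 + 3·91 − 5·649 + 3·(-3242) = -12448
  M = 278 − 4·91 − 3·33 + 2·(-12448) = -25081
Policy A (R − 55):
  J = 91
  Z = 33
  U = 17
  R = 93 + 3·91 + 6·33 + 5·17 (−55 from intervention) = 594
  D = 3 − 5·594 = -2967
  G = 250 + 3·91 − 5·594 + 3·(-2967) = -11348
  M = 278 − 4·91 − 3·33 + 2·(-11348) = -22881
ΔM = -22881 − (-25081) = 2200; ΔD = -2967 − (-3242) = 275
Score = (-5)·2200 + (-5)·275 = -12375

-12375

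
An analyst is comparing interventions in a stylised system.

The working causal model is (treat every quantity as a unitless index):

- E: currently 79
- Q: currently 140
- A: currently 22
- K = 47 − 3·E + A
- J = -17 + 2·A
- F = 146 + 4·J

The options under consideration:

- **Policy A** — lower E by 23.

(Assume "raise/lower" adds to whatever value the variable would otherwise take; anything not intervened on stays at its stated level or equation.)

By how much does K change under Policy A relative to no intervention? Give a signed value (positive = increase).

69

Baseline:
  E = 79
  A = 22
  K = 47 − 3·79 + 22 = -168
Policy A (E − 23):
  E = 79 − 23 = 56
  A = 22
  K = 47 − 3·56 + 22 = -99
Change in K: -99 − (-168) = 69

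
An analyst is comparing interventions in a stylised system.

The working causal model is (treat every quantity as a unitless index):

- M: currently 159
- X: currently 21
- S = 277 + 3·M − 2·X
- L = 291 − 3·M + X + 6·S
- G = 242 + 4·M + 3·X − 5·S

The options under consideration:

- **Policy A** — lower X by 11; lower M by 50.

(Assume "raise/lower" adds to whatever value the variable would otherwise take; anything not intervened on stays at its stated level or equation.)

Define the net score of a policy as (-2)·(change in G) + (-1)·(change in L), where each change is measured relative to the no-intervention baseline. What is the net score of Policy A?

-185

Baseline:
  M = 159
  X = 21
  S = 277 + 3·159 − 2·21 = 712
  L = 291 − 3·159 + 21 + 6·712 = 4107
  G = 242 + 4·159 + 3·21 − 5·712 = -2619
Policy A (X − 11, M − 50):
  M = 159 − 50 = 109
  X = 21 − 11 = 10
  S = 277 + 3·109 − 2·10 = 584
  L = 291 − 3·109 + 10 + 6·584 = 3478
  G = 242 + 4·109 + 3·10 − 5·584 = -2212
ΔG = -2212 − (-2619) = 407; ΔL = 3478 − 4107 = -629
Score = (-2)·407 + (-1)·(-629) = -185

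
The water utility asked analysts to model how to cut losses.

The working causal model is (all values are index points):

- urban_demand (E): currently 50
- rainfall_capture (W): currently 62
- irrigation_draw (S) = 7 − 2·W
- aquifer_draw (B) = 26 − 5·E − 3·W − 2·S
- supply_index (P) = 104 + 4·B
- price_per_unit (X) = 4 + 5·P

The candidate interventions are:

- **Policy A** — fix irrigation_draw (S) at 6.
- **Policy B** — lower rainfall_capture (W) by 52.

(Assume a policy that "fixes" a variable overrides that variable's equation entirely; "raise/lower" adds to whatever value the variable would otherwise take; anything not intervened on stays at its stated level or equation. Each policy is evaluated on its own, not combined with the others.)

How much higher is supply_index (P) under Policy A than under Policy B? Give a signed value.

-776

Policy A (S := 6):
  E = 50
  W = 62
  S = 6
  B = 26 − 5·50 − 3·62 − 2·6 = -422
  P = 104 + 4·(-422) = -1584
Policy B (W − 52):
  E = 50
  W = 62 − 52 = 10
  S = 7 − 2·10 = -13
  B = 26 − 5·50 − 3·10 − 2·(-13) = -228
  P = 104 + 4·(-228) = -808
P: -1584 − (-808) = -776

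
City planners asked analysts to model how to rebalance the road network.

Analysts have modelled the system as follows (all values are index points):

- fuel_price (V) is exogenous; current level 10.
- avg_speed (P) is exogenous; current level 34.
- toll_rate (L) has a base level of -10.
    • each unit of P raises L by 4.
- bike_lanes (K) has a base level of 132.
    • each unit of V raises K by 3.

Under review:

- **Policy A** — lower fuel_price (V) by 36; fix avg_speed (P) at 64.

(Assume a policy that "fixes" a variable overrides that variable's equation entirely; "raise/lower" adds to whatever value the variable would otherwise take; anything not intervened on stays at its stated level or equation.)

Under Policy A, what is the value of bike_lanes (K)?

Policy A (V − 36, P := 64):
  V = 10 − 36 = -26
  K = 132 + 3·(-26) = 54

54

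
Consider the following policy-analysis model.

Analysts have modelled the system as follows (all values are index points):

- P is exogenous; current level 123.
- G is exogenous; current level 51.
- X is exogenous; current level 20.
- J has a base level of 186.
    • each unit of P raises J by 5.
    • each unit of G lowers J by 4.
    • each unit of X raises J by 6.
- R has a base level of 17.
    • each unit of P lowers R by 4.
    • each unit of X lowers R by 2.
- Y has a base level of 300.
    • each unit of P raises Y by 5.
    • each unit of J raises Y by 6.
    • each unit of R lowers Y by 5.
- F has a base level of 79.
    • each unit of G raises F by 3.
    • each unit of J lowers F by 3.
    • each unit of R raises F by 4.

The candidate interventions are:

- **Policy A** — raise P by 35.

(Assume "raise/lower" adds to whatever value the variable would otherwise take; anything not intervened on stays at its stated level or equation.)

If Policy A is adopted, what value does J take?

892

Policy A (P + 35):
  P = 123 + 35 = 158
  G = 51
  X = 20
  J = 186 + 5·158 − 4·51 + 6·20 = 892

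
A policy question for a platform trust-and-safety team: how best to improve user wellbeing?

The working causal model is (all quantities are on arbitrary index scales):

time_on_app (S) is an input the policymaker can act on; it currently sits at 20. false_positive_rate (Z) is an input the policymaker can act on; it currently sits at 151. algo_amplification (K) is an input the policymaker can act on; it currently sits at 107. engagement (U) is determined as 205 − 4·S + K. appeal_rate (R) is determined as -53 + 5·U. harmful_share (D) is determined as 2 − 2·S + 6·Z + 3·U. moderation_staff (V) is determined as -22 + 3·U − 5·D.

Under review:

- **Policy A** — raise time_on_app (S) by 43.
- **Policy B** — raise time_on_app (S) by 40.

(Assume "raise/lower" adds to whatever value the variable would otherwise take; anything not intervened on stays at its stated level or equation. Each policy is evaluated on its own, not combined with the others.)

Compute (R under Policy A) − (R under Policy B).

-60

Policy A (S + 43):
  S = 20 + 43 = 63
  K = 107
  U = 205 − 4·63 + 107 = 60
  R = -53 + 5·60 = 247
Policy B (S + 40):
  S = 20 + 40 = 60
  K = 107
  U = 205 − 4·60 + 107 = 72
  R = -53 + 5·72 = 307
R: 247 − 307 = -60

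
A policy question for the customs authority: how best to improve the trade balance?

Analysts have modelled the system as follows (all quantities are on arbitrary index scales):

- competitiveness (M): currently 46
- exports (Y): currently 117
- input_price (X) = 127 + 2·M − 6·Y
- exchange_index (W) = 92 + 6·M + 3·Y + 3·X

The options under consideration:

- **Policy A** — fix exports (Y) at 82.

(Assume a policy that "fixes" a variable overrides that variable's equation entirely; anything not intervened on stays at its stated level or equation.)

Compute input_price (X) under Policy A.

Policy A (Y := 82):
  M = 46
  Y = 82
  X = 127 + 2·46 − 6·82 = -273

-273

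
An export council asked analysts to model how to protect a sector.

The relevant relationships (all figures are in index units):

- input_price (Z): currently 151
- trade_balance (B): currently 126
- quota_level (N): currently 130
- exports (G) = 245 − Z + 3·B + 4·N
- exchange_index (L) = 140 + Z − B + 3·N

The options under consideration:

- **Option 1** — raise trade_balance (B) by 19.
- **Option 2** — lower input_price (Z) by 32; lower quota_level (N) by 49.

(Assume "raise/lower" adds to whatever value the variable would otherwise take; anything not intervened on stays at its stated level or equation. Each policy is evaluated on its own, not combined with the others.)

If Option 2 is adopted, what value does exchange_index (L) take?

376

Option 2 (Z − 32, N − 49):
  Z = 151 − 32 = 119
  B = 126
  N = 130 − 49 = 81
  L = 140 + 119 − 126 + 3·81 = 376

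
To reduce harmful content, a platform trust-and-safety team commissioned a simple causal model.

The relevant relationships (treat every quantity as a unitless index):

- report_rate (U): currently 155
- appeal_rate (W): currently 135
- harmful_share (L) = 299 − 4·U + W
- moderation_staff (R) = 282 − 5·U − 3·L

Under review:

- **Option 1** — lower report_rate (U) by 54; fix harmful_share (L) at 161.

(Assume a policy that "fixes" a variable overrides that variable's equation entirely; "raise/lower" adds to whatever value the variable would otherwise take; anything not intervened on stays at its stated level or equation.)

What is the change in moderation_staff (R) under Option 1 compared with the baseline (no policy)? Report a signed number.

Baseline:
  U = 155
  W = 135
  L = 299 − 4·155 + 135 = -186
  R = 282 − 5·155 − 3·(-186) = 65
Option 1 (U − 54, L := 161):
  U = 155 − 54 = 101
  W = 135
  L = 161
  R = 282 − 5·101 − 3·161 = -706
Change in R: -706 − 65 = -771

-771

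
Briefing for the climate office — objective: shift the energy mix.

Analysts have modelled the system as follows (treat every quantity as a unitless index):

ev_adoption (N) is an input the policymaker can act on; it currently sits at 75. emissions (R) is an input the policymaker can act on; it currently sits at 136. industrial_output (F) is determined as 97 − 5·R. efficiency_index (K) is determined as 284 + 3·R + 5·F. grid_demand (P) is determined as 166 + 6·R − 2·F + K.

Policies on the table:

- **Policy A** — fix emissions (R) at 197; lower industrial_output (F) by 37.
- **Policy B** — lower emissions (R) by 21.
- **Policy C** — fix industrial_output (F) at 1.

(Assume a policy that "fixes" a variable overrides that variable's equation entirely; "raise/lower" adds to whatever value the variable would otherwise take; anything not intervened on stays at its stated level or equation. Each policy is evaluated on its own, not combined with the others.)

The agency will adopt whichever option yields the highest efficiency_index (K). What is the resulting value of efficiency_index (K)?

Policy A (R := 197, F − 37):
  R = 197
  F = 97 − 5·197 (−37 from intervention) = -925
  K = 284 + 3·197 + 5·(-925) = -3750
Policy B (R − 21):
  R = 136 − 21 = 115
  F = 97 − 5·115 = -478
  K = 284 + 3·115 + 5·(-478) = -1761
Policy C (F := 1):
  R = 136
  F = 1
  K = 284 + 3·136 + 5·1 = 697
Comparing — Policy A: K=-3750, Policy B: K=-1761, Policy C: K=697. Highest is 697 (Policy C).

697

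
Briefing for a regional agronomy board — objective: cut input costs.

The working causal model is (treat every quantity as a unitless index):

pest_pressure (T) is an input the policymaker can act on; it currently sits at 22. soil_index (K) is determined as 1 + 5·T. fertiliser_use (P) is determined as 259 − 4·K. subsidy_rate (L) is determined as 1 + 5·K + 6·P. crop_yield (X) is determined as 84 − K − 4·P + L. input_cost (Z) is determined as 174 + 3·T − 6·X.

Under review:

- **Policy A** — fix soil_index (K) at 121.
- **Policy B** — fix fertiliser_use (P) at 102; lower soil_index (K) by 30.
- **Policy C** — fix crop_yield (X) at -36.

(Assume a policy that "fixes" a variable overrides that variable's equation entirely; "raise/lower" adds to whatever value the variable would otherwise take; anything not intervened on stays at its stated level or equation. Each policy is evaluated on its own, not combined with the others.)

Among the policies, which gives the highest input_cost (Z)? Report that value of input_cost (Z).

456

Policy A (K := 121):
  T = 22
  K = 121
  P = 259 − 4·121 = -225
  L = 1 + 5·121 + 6·(-225) = -744
  X = 84 − 121 − 4·(-225) + (-744) = 119
  Z = 174 + 3·22 − 6·119 = -474
Policy B (P := 102, K − 30):
  T = 22
  K = 1 + 5·22 (−30 from intervention) = 81
  P = 102
  L = 1 + 5·81 + 6·102 = 1018
  X = 84 − 81 − 4·102 + 1018 = 613
  Z = 174 + 3·22 − 6·613 = -3438
Policy C (X := -36):
  T = 22
  K = 1 + 5·22 = 111
  P = 259 − 4·111 = -185
  L = 1 + 5·111 + 6·(-185) = -554
  X = -36
  Z = 174 + 3·22 − 6·(-36) = 456
Comparing — Policy A: Z=-474, Policy B: Z=-3438, Policy C: Z=456. Highest is 456 (Policy C).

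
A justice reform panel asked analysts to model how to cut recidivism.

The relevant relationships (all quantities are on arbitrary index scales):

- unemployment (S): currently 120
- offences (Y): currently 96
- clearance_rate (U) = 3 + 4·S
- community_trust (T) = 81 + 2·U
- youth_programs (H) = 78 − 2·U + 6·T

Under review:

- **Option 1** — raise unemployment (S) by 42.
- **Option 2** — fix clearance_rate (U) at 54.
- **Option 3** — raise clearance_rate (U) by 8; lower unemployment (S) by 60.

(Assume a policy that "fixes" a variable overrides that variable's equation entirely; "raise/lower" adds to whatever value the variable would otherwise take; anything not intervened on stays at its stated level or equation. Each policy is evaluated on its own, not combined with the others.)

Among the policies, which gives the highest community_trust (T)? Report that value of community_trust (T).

Option 1 (S + 42):
  S = 120 + 42 = 162
  U = 3 + 4·162 = 651
  T = 81 + 2·651 = 1383
Option 2 (U := 54):
  S = 120
  U = 54
  T = 81 + 2·54 = 189
Option 3 (U + 8, S − 60):
  S = 120 − 60 = 60
  U = 3 + 4·60 (+8 from intervention) = 251
  T = 81 + 2·251 = 583
Comparing — Option 1: T=1383, Option 2: T=189, Option 3: T=583. Highest is 1383 (Option 1).

1383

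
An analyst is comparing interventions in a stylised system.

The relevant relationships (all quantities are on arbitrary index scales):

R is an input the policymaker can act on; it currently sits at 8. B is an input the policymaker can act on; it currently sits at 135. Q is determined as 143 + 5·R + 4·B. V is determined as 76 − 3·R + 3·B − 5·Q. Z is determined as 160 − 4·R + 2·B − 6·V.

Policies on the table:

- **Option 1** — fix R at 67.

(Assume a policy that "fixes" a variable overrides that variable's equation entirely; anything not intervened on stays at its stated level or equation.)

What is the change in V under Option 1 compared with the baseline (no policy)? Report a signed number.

-1652

Baseline:
  R = 8
  B = 135
  Q = 143 + 5·8 + 4·135 = 723
  V = 76 − 3·8 + 3·135 − 5·723 = -3158
Option 1 (R := 67):
  R = 67
  B = 135
  Q = 143 + 5·67 + 4·135 = 1018
  V = 76 − 3·67 + 3·135 − 5·1018 = -4810
Change in V: -4810 − (-3158) = -1652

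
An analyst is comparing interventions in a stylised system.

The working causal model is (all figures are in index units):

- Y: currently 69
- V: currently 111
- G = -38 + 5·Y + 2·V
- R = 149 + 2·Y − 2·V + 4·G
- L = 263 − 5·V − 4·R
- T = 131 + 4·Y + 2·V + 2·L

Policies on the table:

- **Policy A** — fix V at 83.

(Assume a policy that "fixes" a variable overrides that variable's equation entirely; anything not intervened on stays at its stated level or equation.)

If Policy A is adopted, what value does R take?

Policy A (V := 83):
  Y = 69
  V = 83
  G = -38 + 5·69 + 2·83 = 473
  R = 149 + 2·69 − 2·83 + 4·473 = 2013

2013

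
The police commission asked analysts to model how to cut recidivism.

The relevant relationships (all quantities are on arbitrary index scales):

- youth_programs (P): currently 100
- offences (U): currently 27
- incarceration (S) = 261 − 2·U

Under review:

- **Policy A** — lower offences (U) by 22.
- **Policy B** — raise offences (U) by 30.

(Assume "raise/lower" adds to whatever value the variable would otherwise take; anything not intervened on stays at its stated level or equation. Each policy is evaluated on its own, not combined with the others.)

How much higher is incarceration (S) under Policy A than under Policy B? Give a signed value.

104

Policy A (U − 22):
  U = 27 − 22 = 5
  S = 261 − 2·5 = 251
Policy B (U + 30):
  U = 27 + 30 = 57
  S = 261 − 2·57 = 147
S: 251 − 147 = 104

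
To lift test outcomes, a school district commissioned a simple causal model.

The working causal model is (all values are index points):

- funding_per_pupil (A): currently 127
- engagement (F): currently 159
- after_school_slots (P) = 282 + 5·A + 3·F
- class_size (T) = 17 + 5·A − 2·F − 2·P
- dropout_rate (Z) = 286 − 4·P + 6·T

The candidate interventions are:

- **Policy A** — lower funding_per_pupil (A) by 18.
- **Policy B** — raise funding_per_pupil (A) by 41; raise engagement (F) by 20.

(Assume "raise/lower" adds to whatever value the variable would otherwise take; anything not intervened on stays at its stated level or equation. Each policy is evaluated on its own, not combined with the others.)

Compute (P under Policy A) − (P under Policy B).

Policy A (A − 18):
  A = 127 − 18 = 109
  F = 159
  P = 282 + 5·109 + 3·159 = 1304
Policy B (A + 41, F + 20):
  A = 127 + 41 = 168
  F = 159 + 20 = 179
  P = 282 + 5·168 + 3·179 = 1659
P: 1304 − 1659 = -355

-355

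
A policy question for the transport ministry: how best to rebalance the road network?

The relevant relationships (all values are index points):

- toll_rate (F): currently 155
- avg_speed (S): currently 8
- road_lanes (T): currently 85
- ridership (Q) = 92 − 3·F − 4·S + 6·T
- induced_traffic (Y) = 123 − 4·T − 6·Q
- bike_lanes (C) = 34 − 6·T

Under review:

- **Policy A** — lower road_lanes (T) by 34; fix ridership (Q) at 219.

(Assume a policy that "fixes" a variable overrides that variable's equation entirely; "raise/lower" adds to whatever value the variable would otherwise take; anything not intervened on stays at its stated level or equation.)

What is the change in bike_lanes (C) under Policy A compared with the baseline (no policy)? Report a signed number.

204

Baseline:
  T = 85
  C = 34 − 6·85 = -476
Policy A (T − 34, Q := 219):
  T = 85 − 34 = 51
  C = 34 − 6·51 = -272
Change in C: -272 − (-476) = 204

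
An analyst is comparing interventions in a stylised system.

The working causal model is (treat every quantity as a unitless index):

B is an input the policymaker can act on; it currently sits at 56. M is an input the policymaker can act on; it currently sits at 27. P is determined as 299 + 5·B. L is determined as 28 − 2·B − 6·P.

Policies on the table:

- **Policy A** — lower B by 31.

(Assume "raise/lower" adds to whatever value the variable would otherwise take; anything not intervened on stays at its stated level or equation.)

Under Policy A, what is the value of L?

Policy A (B − 31):
  B = 56 − 31 = 25
  P = 299 + 5·25 = 424
  L = 28 − 2·25 − 6·424 = -2566

-2566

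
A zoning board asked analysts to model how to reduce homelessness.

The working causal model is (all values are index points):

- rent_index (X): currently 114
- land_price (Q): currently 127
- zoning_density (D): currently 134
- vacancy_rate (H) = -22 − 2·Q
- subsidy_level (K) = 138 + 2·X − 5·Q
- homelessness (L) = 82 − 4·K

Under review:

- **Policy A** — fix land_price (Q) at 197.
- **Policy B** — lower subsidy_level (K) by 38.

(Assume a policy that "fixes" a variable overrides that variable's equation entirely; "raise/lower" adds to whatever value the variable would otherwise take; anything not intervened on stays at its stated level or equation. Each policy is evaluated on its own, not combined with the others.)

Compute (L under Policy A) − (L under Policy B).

Policy A (Q := 197):
  X = 114
  Q = 197
  K = 138 + 2·114 − 5·197 = -619
  L = 82 − 4·(-619) = 2558
Policy B (K − 38):
  X = 114
  Q = 127
  K = 138 + 2·114 − 5·127 (−38 from intervention) = -307
  L = 82 − 4·(-307) = 1310
L: 2558 − 1310 = 1248

1248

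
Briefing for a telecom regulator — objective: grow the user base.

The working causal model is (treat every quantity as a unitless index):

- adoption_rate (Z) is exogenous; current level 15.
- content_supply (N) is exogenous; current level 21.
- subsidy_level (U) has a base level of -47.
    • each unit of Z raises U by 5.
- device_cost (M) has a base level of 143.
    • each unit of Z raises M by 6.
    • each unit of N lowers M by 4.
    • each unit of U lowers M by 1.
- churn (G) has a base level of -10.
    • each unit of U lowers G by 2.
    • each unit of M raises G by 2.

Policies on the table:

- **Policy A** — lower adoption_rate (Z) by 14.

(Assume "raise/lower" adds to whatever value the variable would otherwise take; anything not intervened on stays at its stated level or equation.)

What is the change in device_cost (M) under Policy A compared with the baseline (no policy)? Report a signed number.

Baseline:
  Z = 15
  N = 21
  U = -47 + 5·15 = 28
  M = 143 + 6·15 − 4·21 − 28 = 121
Policy A (Z − 14):
  Z = 15 − 14 = 1
  N = 21
  U = -47 + 5·1 = -42
  M = 143 + 6·1 − 4·21 − (-42) = 107
Change in M: 107 − 121 = -14

-14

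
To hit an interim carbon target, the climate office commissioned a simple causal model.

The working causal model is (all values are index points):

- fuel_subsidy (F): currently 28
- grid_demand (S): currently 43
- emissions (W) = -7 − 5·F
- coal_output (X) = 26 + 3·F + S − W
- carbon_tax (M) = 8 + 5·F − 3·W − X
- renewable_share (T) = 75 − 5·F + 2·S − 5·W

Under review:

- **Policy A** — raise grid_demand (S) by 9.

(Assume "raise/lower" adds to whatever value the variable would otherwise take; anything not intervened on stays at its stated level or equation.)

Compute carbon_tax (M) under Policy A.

280

Policy A (S + 9):
  F = 28
  S = 43 + 9 = 52
  W = -7 − 5·28 = -147
  X = 26 + 3·28 + 52 − (-147) = 309
  M = 8 + 5·28 − 3·(-147) − 309 = 280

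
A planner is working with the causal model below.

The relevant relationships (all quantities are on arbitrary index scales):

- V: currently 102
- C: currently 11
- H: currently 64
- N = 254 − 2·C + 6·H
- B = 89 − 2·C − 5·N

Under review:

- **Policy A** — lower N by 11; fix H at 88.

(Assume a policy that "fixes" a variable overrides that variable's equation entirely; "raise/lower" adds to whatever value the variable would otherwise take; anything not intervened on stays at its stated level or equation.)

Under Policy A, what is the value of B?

-3678

Policy A (N − 11, H := 88):
  C = 11
  H = 88
  N = 254 − 2·11 + 6·88 (−11 from intervention) = 749
  B = 89 − 2·11 − 5·749 = -3678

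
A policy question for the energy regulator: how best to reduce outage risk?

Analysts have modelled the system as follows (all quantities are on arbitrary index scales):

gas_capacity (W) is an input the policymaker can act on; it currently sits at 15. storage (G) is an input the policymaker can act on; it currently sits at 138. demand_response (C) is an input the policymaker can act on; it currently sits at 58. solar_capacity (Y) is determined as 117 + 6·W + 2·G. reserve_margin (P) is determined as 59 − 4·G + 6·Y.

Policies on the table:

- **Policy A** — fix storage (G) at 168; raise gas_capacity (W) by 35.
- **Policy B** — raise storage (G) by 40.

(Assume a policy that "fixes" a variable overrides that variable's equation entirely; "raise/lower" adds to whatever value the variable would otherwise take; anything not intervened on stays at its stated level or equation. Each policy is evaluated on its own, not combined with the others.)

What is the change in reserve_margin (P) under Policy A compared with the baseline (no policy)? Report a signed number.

1500

Baseline:
  W = 15
  G = 138
  Y = 117 + 6·15 + 2·138 = 483
  P = 59 − 4·138 + 6·483 = 2405
Policy A (G := 168, W + 35):
  W = 15 + 35 = 50
  G = 168
  Y = 117 + 6·50 + 2·168 = 753
  P = 59 − 4·168 + 6·753 = 3905
Change in P: 3905 − 2405 = 1500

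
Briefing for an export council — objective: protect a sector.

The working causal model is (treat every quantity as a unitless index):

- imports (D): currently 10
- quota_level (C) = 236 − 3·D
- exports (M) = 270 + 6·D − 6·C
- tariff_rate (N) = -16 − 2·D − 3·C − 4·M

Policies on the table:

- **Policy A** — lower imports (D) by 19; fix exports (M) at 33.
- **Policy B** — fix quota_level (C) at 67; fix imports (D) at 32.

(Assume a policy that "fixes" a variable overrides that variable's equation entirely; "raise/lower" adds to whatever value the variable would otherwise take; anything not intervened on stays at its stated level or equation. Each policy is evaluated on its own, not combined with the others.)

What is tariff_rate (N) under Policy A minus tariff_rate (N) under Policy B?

-398

Policy A (D − 19, M := 33):
  D = 10 − 19 = -9
  C = 236 − 3·(-9) = 263
  M = 33
  N = -16 − 2·(-9) − 3·263 − 4·33 = -919
Policy B (C := 67, D := 32):
  D = 32
  C = 67
  M = 270 + 6·32 − 6·67 = 60
  N = -16 − 2·32 − 3·67 − 4·60 = -521
N: -919 − (-521) = -398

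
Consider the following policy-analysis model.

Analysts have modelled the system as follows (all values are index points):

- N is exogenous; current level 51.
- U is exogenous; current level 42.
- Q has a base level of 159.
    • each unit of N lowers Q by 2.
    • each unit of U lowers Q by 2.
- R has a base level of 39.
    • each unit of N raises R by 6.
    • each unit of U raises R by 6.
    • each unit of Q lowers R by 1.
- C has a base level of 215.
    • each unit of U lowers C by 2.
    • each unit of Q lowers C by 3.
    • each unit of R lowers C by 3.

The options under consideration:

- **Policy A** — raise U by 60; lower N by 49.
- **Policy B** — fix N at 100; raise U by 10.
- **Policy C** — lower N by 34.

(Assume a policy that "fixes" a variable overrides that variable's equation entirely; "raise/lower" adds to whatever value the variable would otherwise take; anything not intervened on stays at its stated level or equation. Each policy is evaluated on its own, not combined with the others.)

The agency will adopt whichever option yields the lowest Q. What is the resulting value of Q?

Policy A (U + 60, N − 49):
  N = 51 − 49 = 2
  U = 42 + 60 = 102
  Q = 159 − 2·2 − 2·102 = -49
Policy B (N := 100, U + 10):
  N = 100
  U = 42 + 10 = 52
  Q = 159 − 2·100 − 2·52 = -145
Policy C (N − 34):
  N = 51 − 34 = 17
  U = 42
  Q = 159 − 2·17 − 2·42 = 41
Comparing — Policy A: Q=-49, Policy B: Q=-145, Policy C: Q=41. Lowest is -145 (Policy B).

-145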